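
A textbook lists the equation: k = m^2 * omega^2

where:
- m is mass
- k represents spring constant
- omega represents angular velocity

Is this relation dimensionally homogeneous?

No

m (mass) has dimensions [M].
k (spring constant) has dimensions [M T^-2].
omega (angular velocity) has dimensions [T^-1].

Left side: [M T^-2]
Right side: [M^2 T^-2]

The two sides have different dimensions, so the equation is NOT dimensionally consistent.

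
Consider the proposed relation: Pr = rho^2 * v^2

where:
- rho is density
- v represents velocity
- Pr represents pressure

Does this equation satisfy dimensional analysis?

No

rho (density) has dimensions [L^-3 M].
v (velocity) has dimensions [L T^-1].
Pr (pressure) has dimensions [L^-1 M T^-2].

Left side: [L^-1 M T^-2]
Right side: [L^-4 M^2 T^-2]

The two sides have different dimensions, so the equation is NOT dimensionally consistent.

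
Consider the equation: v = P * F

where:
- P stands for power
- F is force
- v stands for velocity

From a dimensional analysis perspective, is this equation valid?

No

P (power) has dimensions [L^2 M T^-3].
F (force) has dimensions [L M T^-2].
v (velocity) has dimensions [L T^-1].

Left side: [L T^-1]
Right side: [L^3 M^2 T^-5]

The two sides have different dimensions, so the equation is NOT dimensionally consistent.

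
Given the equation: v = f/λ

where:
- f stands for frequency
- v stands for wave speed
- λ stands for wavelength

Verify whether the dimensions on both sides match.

No

f (frequency) has dimensions [T^-1].
v (wave speed) has dimensions [L T^-1].
λ (wavelength) has dimensions [L].

Left side: [L T^-1]
Right side: [L^-1 T^-1]

The two sides have different dimensions, so the equation is NOT dimensionally consistent.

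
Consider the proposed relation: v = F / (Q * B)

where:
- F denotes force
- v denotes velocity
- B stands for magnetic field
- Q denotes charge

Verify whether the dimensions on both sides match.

Yes

F (force) has dimensions [L M T^-2].
v (velocity) has dimensions [L T^-1].
B (magnetic field) has dimensions [I^-1 M T^-2].
Q (charge) has dimensions [I T].

Left side: [L T^-1]
Right side: [L T^-1]

Both sides have the same dimensions, so the equation is dimensionally consistent.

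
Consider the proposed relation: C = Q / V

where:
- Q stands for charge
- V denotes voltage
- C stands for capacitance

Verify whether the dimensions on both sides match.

Yes

Q (charge) has dimensions [I T].
V (voltage) has dimensions [I^-1 L^2 M T^-3].
C (capacitance) has dimensions [I^2 L^-2 M^-1 T^4].

Left side: [I^2 L^-2 M^-1 T^4]
Right side: [I^2 L^-2 M^-1 T^4]

Both sides have the same dimensions, so the equation is dimensionally consistent.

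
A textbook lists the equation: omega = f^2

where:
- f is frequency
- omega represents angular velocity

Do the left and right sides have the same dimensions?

No

f (frequency) has dimensions [T^-1].
omega (angular velocity) has dimensions [T^-1].

Left side: [T^-1]
Right side: [T^-2]

The two sides have different dimensions, so the equation is NOT dimensionally consistent.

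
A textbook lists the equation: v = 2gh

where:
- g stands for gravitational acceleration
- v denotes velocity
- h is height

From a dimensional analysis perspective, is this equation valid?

No

g (gravitational acceleration) has dimensions [L T^-2].
v (velocity) has dimensions [L T^-1].
h (height) has dimensions [L].

Left side: [L T^-1]
Right side: [L^2 T^-2]

The two sides have different dimensions, so the equation is NOT dimensionally consistent.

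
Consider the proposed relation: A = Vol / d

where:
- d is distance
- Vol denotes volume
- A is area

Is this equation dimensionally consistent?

Yes

d (distance) has dimensions [L].
Vol (volume) has dimensions [L^3].
A (area) has dimensions [L^2].

Left side: [L^2]
Right side: [L^2]

Both sides have the same dimensions, so the equation is dimensionally consistent.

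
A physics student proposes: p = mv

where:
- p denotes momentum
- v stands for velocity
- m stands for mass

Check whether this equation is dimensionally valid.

Yes

p (momentum) has dimensions [L M T^-1].
v (velocity) has dimensions [L T^-1].
m (mass) has dimensions [M].

Left side: [L M T^-1]
Right side: [L M T^-1]

Both sides have the same dimensions, so the equation is dimensionally consistent.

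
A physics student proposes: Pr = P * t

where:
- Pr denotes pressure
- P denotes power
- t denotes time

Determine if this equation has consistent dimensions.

No

Pr (pressure) has dimensions [L^-1 M T^-2].
P (power) has dimensions [L^2 M T^-3].
t (time) has dimensions [T].

Left side: [L^-1 M T^-2]
Right side: [L^2 M T^-2]

The two sides have different dimensions, so the equation is NOT dimensionally consistent.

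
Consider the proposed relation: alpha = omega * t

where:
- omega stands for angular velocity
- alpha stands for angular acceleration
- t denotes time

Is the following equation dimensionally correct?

No

omega (angular velocity) has dimensions [T^-1].
alpha (angular acceleration) has dimensions [T^-2].
t (time) has dimensions [T].

Left side: [T^-2]
Right side: [dimensionless]

The two sides have different dimensions, so the equation is NOT dimensionally consistent.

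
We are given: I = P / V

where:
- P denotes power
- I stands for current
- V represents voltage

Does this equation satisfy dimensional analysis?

Yes

P (power) has dimensions [L^2 M T^-3].
I (current) has dimensions [I].
V (voltage) has dimensions [I^-1 L^2 M T^-3].

Left side: [I]
Right side: [I]

Both sides have the same dimensions, so the equation is dimensionally consistent.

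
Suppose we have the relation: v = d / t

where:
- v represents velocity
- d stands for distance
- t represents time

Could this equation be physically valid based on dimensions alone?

Yes

v (velocity) has dimensions [L T^-1].
d (distance) has dimensions [L].
t (time) has dimensions [T].

Left side: [L T^-1]
Right side: [L T^-1]

Both sides have the same dimensions, so the equation is dimensionally consistent.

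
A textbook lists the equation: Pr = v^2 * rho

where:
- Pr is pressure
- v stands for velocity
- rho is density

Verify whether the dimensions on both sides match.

Yes

Pr (pressure) has dimensions [L^-1 M T^-2].
v (velocity) has dimensions [L T^-1].
rho (density) has dimensions [L^-3 M].

Left side: [L^-1 M T^-2]
Right side: [L^-1 M T^-2]

Both sides have the same dimensions, so the equation is dimensionally consistent.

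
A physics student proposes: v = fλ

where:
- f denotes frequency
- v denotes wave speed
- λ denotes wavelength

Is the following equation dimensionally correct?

Yes

f (frequency) has dimensions [T^-1].
v (wave speed) has dimensions [L T^-1].
λ (wavelength) has dimensions [L].

Left side: [L T^-1]
Right side: [L T^-1]

Both sides have the same dimensions, so the equation is dimensionally consistent.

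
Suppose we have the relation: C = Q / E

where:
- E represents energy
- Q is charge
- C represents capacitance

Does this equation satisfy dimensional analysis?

No

E (energy) has dimensions [L^2 M T^-2].
Q (charge) has dimensions [I T].
C (capacitance) has dimensions [I^2 L^-2 M^-1 T^4].

Left side: [I^2 L^-2 M^-1 T^4]
Right side: [I L^-2 M^-1 T^3]

The two sides have different dimensions, so the equation is NOT dimensionally consistent.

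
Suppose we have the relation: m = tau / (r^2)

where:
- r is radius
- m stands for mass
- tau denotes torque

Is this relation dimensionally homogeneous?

No

r (radius) has dimensions [L].
m (mass) has dimensions [M].
tau (torque) has dimensions [L^2 M T^-2].

Left side: [M]
Right side: [M T^-2]

The two sides have different dimensions, so the equation is NOT dimensionally consistent.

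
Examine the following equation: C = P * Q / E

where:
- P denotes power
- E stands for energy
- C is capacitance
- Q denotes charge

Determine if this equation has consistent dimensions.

No

P (power) has dimensions [L^2 M T^-3].
E (energy) has dimensions [L^2 M T^-2].
C (capacitance) has dimensions [I^2 L^-2 M^-1 T^4].
Q (charge) has dimensions [I T].

Left side: [I^2 L^-2 M^-1 T^4]
Right side: [I]

The two sides have different dimensions, so the equation is NOT dimensionally consistent.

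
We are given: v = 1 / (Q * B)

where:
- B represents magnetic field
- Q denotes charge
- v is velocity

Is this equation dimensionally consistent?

No

B (magnetic field) has dimensions [I^-1 M T^-2].
Q (charge) has dimensions [I T].
v (velocity) has dimensions [L T^-1].

Left side: [L T^-1]
Right side: [M^-1 T]

The two sides have different dimensions, so the equation is NOT dimensionally consistent.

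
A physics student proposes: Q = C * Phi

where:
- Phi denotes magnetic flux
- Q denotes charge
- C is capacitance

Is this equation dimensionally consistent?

No

Phi (magnetic flux) has dimensions [I^-1 L^2 M T^-2].
Q (charge) has dimensions [I T].
C (capacitance) has dimensions [I^2 L^-2 M^-1 T^4].

Left side: [I T]
Right side: [I T^2]

The two sides have different dimensions, so the equation is NOT dimensionally consistent.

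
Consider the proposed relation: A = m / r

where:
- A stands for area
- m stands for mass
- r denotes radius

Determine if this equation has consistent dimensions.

No

A (area) has dimensions [L^2].
m (mass) has dimensions [M].
r (radius) has dimensions [L].

Left side: [L^2]
Right side: [L^-1 M]

The two sides have different dimensions, so the equation is NOT dimensionally consistent.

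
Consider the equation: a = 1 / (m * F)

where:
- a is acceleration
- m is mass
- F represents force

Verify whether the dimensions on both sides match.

No

a (acceleration) has dimensions [L T^-2].
m (mass) has dimensions [M].
F (force) has dimensions [L M T^-2].

Left side: [L T^-2]
Right side: [L^-1 M^-2 T^2]

The two sides have different dimensions, so the equation is NOT dimensionally consistent.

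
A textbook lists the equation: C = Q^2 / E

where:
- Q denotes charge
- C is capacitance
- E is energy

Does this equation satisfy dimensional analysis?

Yes

Q (charge) has dimensions [I T].
C (capacitance) has dimensions [I^2 L^-2 M^-1 T^4].
E (energy) has dimensions [L^2 M T^-2].

Left side: [I^2 L^-2 M^-1 T^4]
Right side: [I^2 L^-2 M^-1 T^4]

Both sides have the same dimensions, so the equation is dimensionally consistent.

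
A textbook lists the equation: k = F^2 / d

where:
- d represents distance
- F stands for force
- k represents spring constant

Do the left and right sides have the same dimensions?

No

d (distance) has dimensions [L].
F (force) has dimensions [L M T^-2].
k (spring constant) has dimensions [M T^-2].

Left side: [M T^-2]
Right side: [L M^2 T^-4]

The two sides have different dimensions, so the equation is NOT dimensionally consistent.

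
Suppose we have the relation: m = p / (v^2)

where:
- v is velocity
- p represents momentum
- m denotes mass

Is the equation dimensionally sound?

No

v (velocity) has dimensions [L T^-1].
p (momentum) has dimensions [L M T^-1].
m (mass) has dimensions [M].

Left side: [M]
Right side: [L^-1 M T]

The two sides have different dimensions, so the equation is NOT dimensionally consistent.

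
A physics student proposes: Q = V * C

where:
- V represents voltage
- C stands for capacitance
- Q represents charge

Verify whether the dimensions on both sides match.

Yes

V (voltage) has dimensions [I^-1 L^2 M T^-3].
C (capacitance) has dimensions [I^2 L^-2 M^-1 T^4].
Q (charge) has dimensions [I T].

Left side: [I T]
Right side: [I T]

Both sides have the same dimensions, so the equation is dimensionally consistent.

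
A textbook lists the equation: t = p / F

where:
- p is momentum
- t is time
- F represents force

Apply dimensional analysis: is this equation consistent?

Yes

p (momentum) has dimensions [L M T^-1].
t (time) has dimensions [T].
F (force) has dimensions [L M T^-2].

Left side: [T]
Right side: [T]

Both sides have the same dimensions, so the equation is dimensionally consistent.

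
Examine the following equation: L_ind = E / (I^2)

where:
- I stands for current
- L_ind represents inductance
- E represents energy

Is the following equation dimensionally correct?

Yes

I (current) has dimensions [I].
L_ind (inductance) has dimensions [I^-2 L^2 M T^-2].
E (energy) has dimensions [L^2 M T^-2].

Left side: [I^-2 L^2 M T^-2]
Right side: [I^-2 L^2 M T^-2]

Both sides have the same dimensions, so the equation is dimensionally consistent.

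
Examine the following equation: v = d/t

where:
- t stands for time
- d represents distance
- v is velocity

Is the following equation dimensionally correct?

Yes

t (time) has dimensions [T].
d (distance) has dimensions [L].
v (velocity) has dimensions [L T^-1].

Left side: [L T^-1]
Right side: [L T^-1]

Both sides have the same dimensions, so the equation is dimensionally consistent.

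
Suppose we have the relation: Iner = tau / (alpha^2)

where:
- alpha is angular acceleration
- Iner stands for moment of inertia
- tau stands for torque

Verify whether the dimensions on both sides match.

No

alpha (angular acceleration) has dimensions [T^-2].
Iner (moment of inertia) has dimensions [L^2 M].
tau (torque) has dimensions [L^2 M T^-2].

Left side: [L^2 M]
Right side: [L^2 M T^2]

The two sides have different dimensions, so the equation is NOT dimensionally consistent.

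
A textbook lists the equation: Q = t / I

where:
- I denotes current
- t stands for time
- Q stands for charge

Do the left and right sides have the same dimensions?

No

I (current) has dimensions [I].
t (time) has dimensions [T].
Q (charge) has dimensions [I T].

Left side: [I T]
Right side: [I^-1 T]

The two sides have different dimensions, so the equation is NOT dimensionally consistent.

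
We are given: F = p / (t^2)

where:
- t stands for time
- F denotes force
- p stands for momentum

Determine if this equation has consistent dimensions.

No

t (time) has dimensions [T].
F (force) has dimensions [L M T^-2].
p (momentum) has dimensions [L M T^-1].

Left side: [L M T^-2]
Right side: [L M T^-3]

The two sides have different dimensions, so the equation is NOT dimensionally consistent.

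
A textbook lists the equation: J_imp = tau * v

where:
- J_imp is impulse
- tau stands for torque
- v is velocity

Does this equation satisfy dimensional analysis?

No

J_imp (impulse) has dimensions [L M T^-1].
tau (torque) has dimensions [L^2 M T^-2].
v (velocity) has dimensions [L T^-1].

Left side: [L M T^-1]
Right side: [L^3 M T^-3]

The two sides have different dimensions, so the equation is NOT dimensionally consistent.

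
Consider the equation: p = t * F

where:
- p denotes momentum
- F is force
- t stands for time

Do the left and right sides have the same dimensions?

Yes

p (momentum) has dimensions [L M T^-1].
F (force) has dimensions [L M T^-2].
t (time) has dimensions [T].

Left side: [L M T^-1]
Right side: [L M T^-1]

Both sides have the same dimensions, so the equation is dimensionally consistent.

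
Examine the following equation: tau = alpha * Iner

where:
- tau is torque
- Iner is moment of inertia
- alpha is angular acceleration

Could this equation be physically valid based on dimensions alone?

Yes

tau (torque) has dimensions [L^2 M T^-2].
Iner (moment of inertia) has dimensions [L^2 M].
alpha (angular acceleration) has dimensions [T^-2].

Left side: [L^2 M T^-2]
Right side: [L^2 M T^-2]

Both sides have the same dimensions, so the equation is dimensionally consistent.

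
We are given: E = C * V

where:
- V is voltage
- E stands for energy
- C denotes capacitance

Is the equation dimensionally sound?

No

V (voltage) has dimensions [I^-1 L^2 M T^-3].
E (energy) has dimensions [L^2 M T^-2].
C (capacitance) has dimensions [I^2 L^-2 M^-1 T^4].

Left side: [L^2 M T^-2]
Right side: [I T]

The two sides have different dimensions, so the equation is NOT dimensionally consistent.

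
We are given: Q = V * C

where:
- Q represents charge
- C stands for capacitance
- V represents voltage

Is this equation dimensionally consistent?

Yes

Q (charge) has dimensions [I T].
C (capacitance) has dimensions [I^2 L^-2 M^-1 T^4].
V (voltage) has dimensions [I^-1 L^2 M T^-3].

Left side: [I T]
Right side: [I T]

Both sides have the same dimensions, so the equation is dimensionally consistent.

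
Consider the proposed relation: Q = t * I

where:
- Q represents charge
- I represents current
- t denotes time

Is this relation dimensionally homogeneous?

Yes

Q (charge) has dimensions [I T].
I (current) has dimensions [I].
t (time) has dimensions [T].

Left side: [I T]
Right side: [I T]

Both sides have the same dimensions, so the equation is dimensionally consistent.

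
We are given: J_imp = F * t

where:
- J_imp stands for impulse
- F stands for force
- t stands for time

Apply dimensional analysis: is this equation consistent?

Yes

J_imp (impulse) has dimensions [L M T^-1].
F (force) has dimensions [L M T^-2].
t (time) has dimensions [T].

Left side: [L M T^-1]
Right side: [L M T^-1]

Both sides have the same dimensions, so the equation is dimensionally consistent.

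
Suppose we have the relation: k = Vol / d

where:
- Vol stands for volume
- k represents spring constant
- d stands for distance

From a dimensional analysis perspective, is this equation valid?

No

Vol (volume) has dimensions [L^3].
k (spring constant) has dimensions [M T^-2].
d (distance) has dimensions [L].

Left side: [M T^-2]
Right side: [L^2]

The two sides have different dimensions, so the equation is NOT dimensionally consistent.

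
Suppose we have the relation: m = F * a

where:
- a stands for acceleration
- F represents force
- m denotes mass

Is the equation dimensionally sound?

No

a (acceleration) has dimensions [L T^-2].
F (force) has dimensions [L M T^-2].
m (mass) has dimensions [M].

Left side: [M]
Right side: [L^2 M T^-4]

The two sides have different dimensions, so the equation is NOT dimensionally consistent.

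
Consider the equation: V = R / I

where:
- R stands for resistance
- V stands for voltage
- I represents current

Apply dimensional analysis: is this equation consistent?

No

R (resistance) has dimensions [I^-2 L^2 M T^-3].
V (voltage) has dimensions [I^-1 L^2 M T^-3].
I (current) has dimensions [I].

Left side: [I^-1 L^2 M T^-3]
Right side: [I^-3 L^2 M T^-3]

The two sides have different dimensions, so the equation is NOT dimensionally consistent.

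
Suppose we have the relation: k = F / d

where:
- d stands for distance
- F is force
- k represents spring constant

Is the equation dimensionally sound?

Yes

d (distance) has dimensions [L].
F (force) has dimensions [L M T^-2].
k (spring constant) has dimensions [M T^-2].

Left side: [M T^-2]
Right side: [M T^-2]

Both sides have the same dimensions, so the equation is dimensionally consistent.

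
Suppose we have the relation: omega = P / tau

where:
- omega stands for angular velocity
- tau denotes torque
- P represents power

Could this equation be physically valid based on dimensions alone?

Yes

omega (angular velocity) has dimensions [T^-1].
tau (torque) has dimensions [L^2 M T^-2].
P (power) has dimensions [L^2 M T^-3].

Left side: [T^-1]
Right side: [T^-1]

Both sides have the same dimensions, so the equation is dimensionally consistent.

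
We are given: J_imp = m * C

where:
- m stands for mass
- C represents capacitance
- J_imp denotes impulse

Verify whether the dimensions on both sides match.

No

m (mass) has dimensions [M].
C (capacitance) has dimensions [I^2 L^-2 M^-1 T^4].
J_imp (impulse) has dimensions [L M T^-1].

Left side: [L M T^-1]
Right side: [I^2 L^-2 T^4]

The two sides have different dimensions, so the equation is NOT dimensionally consistent.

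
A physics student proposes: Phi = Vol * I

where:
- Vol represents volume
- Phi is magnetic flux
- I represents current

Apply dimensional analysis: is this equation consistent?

No

Vol (volume) has dimensions [L^3].
Phi (magnetic flux) has dimensions [I^-1 L^2 M T^-2].
I (current) has dimensions [I].

Left side: [I^-1 L^2 M T^-2]
Right side: [I L^3]

The two sides have different dimensions, so the equation is NOT dimensionally consistent.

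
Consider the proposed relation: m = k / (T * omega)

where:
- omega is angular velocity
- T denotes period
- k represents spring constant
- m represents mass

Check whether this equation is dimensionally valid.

No

omega (angular velocity) has dimensions [T^-1].
T (period) has dimensions [T].
k (spring constant) has dimensions [M T^-2].
m (mass) has dimensions [M].

Left side: [M]
Right side: [M T^-2]

The two sides have different dimensions, so the equation is NOT dimensionally consistent.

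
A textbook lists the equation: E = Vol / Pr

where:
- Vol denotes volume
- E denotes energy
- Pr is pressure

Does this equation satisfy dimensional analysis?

No

Vol (volume) has dimensions [L^3].
E (energy) has dimensions [L^2 M T^-2].
Pr (pressure) has dimensions [L^-1 M T^-2].

Left side: [L^2 M T^-2]
Right side: [L^4 M^-1 T^2]

The two sides have different dimensions, so the equation is NOT dimensionally consistent.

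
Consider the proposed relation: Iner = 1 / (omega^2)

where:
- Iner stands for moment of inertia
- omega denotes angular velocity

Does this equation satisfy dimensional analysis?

No

Iner (moment of inertia) has dimensions [L^2 M].
omega (angular velocity) has dimensions [T^-1].

Left side: [L^2 M]
Right side: [T^2]

The two sides have different dimensions, so the equation is NOT dimensionally consistent.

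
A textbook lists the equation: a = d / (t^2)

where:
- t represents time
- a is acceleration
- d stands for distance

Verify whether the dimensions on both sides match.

Yes

t (time) has dimensions [T].
a (acceleration) has dimensions [L T^-2].
d (distance) has dimensions [L].

Left side: [L T^-2]
Right side: [L T^-2]

Both sides have the same dimensions, so the equation is dimensionally consistent.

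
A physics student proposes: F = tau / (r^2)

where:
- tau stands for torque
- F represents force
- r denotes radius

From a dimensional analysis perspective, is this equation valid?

No

tau (torque) has dimensions [L^2 M T^-2].
F (force) has dimensions [L M T^-2].
r (radius) has dimensions [L].

Left side: [L M T^-2]
Right side: [M T^-2]

The two sides have different dimensions, so the equation is NOT dimensionally consistent.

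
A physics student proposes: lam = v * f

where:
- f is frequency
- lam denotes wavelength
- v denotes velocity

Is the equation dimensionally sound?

No

f (frequency) has dimensions [T^-1].
lam (wavelength) has dimensions [L].
v (velocity) has dimensions [L T^-1].

Left side: [L]
Right side: [L T^-2]

The two sides have different dimensions, so the equation is NOT dimensionally consistent.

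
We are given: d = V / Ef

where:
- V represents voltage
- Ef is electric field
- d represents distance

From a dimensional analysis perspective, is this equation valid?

Yes

V (voltage) has dimensions [I^-1 L^2 M T^-3].
Ef (electric field) has dimensions [I^-1 L M T^-3].
d (distance) has dimensions [L].

Left side: [L]
Right side: [L]

Both sides have the same dimensions, so the equation is dimensionally consistent.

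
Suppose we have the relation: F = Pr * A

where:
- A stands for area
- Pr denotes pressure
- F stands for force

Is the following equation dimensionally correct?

Yes

A (area) has dimensions [L^2].
Pr (pressure) has dimensions [L^-1 M T^-2].
F (force) has dimensions [L M T^-2].

Left side: [L M T^-2]
Right side: [L M T^-2]

Both sides have the same dimensions, so the equation is dimensionally consistent.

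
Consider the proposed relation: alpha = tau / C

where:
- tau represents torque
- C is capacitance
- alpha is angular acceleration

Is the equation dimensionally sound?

No

tau (torque) has dimensions [L^2 M T^-2].
C (capacitance) has dimensions [I^2 L^-2 M^-1 T^4].
alpha (angular acceleration) has dimensions [T^-2].

Left side: [T^-2]
Right side: [I^-2 L^4 M^2 T^-6]

The two sides have different dimensions, so the equation is NOT dimensionally consistent.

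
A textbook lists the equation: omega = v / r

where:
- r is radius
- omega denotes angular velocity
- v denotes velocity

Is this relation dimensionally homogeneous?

Yes

r (radius) has dimensions [L].
omega (angular velocity) has dimensions [T^-1].
v (velocity) has dimensions [L T^-1].

Left side: [T^-1]
Right side: [T^-1]

Both sides have the same dimensions, so the equation is dimensionally consistent.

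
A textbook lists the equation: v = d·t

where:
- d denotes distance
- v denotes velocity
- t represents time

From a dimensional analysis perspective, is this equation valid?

No

d (distance) has dimensions [L].
v (velocity) has dimensions [L T^-1].
t (time) has dimensions [T].

Left side: [L T^-1]
Right side: [L T]

The two sides have different dimensions, so the equation is NOT dimensionally consistent.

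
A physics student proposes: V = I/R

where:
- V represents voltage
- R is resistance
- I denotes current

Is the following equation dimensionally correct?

No

V (voltage) has dimensions [I^-1 L^2 M T^-3].
R (resistance) has dimensions [I^-2 L^2 M T^-3].
I (current) has dimensions [I].

Left side: [I^-1 L^2 M T^-3]
Right side: [I^3 L^-2 M^-1 T^3]

The two sides have different dimensions, so the equation is NOT dimensionally consistent.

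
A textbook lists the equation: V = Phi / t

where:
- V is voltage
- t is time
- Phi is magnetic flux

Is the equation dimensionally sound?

Yes

V (voltage) has dimensions [I^-1 L^2 M T^-3].
t (time) has dimensions [T].
Phi (magnetic flux) has dimensions [I^-1 L^2 M T^-2].

Left side: [I^-1 L^2 M T^-3]
Right side: [I^-1 L^2 M T^-3]

Both sides have the same dimensions, so the equation is dimensionally consistent.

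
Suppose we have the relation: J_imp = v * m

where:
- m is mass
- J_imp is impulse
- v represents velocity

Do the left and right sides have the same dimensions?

Yes

m (mass) has dimensions [M].
J_imp (impulse) has dimensions [L M T^-1].
v (velocity) has dimensions [L T^-1].

Left side: [L M T^-1]
Right side: [L M T^-1]

Both sides have the same dimensions, so the equation is dimensionally consistent.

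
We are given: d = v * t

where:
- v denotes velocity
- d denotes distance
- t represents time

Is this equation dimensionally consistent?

Yes

v (velocity) has dimensions [L T^-1].
d (distance) has dimensions [L].
t (time) has dimensions [T].

Left side: [L]
Right side: [L]

Both sides have the same dimensions, so the equation is dimensionally consistent.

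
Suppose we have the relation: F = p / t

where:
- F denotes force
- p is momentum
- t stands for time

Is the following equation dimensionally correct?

Yes

F (force) has dimensions [L M T^-2].
p (momentum) has dimensions [L M T^-1].
t (time) has dimensions [T].

Left side: [L M T^-2]
Right side: [L M T^-2]

Both sides have the same dimensions, so the equation is dimensionally consistent.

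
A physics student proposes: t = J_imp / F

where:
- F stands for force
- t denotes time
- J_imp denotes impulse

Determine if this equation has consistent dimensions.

Yes

F (force) has dimensions [L M T^-2].
t (time) has dimensions [T].
J_imp (impulse) has dimensions [L M T^-1].

Left side: [T]
Right side: [T]

Both sides have the same dimensions, so the equation is dimensionally consistent.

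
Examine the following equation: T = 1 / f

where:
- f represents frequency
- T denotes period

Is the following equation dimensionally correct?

Yes

f (frequency) has dimensions [T^-1].
T (period) has dimensions [T].

Left side: [T]
Right side: [T]

Both sides have the same dimensions, so the equation is dimensionally consistent.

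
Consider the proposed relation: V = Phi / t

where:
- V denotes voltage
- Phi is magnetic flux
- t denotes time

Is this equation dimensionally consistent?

Yes

V (voltage) has dimensions [I^-1 L^2 M T^-3].
Phi (magnetic flux) has dimensions [I^-1 L^2 M T^-2].
t (time) has dimensions [T].

Left side: [I^-1 L^2 M T^-3]
Right side: [I^-1 L^2 M T^-3]

Both sides have the same dimensions, so the equation is dimensionally consistent.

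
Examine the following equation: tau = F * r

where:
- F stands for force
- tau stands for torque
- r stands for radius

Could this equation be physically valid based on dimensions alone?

Yes

F (force) has dimensions [L M T^-2].
tau (torque) has dimensions [L^2 M T^-2].
r (radius) has dimensions [L].

Left side: [L^2 M T^-2]
Right side: [L^2 M T^-2]

Both sides have the same dimensions, so the equation is dimensionally consistent.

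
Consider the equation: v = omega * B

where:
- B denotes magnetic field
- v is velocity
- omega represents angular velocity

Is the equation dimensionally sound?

No

B (magnetic field) has dimensions [I^-1 M T^-2].
v (velocity) has dimensions [L T^-1].
omega (angular velocity) has dimensions [T^-1].

Left side: [L T^-1]
Right side: [I^-1 M T^-3]

The two sides have different dimensions, so the equation is NOT dimensionally consistent.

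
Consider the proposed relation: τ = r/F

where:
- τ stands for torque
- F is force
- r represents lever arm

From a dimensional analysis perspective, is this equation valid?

No

τ (torque) has dimensions [L^2 M T^-2].
F (force) has dimensions [L M T^-2].
r (lever arm) has dimensions [L].

Left side: [L^2 M T^-2]
Right side: [M^-1 T^2]

The two sides have different dimensions, so the equation is NOT dimensionally consistent.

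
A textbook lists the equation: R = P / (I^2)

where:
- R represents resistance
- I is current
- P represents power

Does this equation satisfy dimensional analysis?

Yes

R (resistance) has dimensions [I^-2 L^2 M T^-3].
I (current) has dimensions [I].
P (power) has dimensions [L^2 M T^-3].

Left side: [I^-2 L^2 M T^-3]
Right side: [I^-2 L^2 M T^-3]

Both sides have the same dimensions, so the equation is dimensionally consistent.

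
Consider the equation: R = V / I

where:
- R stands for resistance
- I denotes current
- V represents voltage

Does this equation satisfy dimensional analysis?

Yes

R (resistance) has dimensions [I^-2 L^2 M T^-3].
I (current) has dimensions [I].
V (voltage) has dimensions [I^-1 L^2 M T^-3].

Left side: [I^-2 L^2 M T^-3]
Right side: [I^-2 L^2 M T^-3]

Both sides have the same dimensions, so the equation is dimensionally consistent.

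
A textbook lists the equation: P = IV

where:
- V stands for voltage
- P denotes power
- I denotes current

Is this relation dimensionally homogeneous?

Yes

V (voltage) has dimensions [I^-1 L^2 M T^-3].
P (power) has dimensions [L^2 M T^-3].
I (current) has dimensions [I].

Left side: [L^2 M T^-3]
Right side: [L^2 M T^-3]

Both sides have the same dimensions, so the equation is dimensionally consistent.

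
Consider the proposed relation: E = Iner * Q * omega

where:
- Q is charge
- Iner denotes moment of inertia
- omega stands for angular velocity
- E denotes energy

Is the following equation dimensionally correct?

No

Q (charge) has dimensions [I T].
Iner (moment of inertia) has dimensions [L^2 M].
omega (angular velocity) has dimensions [T^-1].
E (energy) has dimensions [L^2 M T^-2].

Left side: [L^2 M T^-2]
Right side: [I L^2 M]

The two sides have different dimensions, so the equation is NOT dimensionally consistent.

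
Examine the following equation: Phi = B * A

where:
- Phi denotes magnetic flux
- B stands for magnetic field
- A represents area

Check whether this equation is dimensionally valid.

Yes

Phi (magnetic flux) has dimensions [I^-1 L^2 M T^-2].
B (magnetic field) has dimensions [I^-1 M T^-2].
A (area) has dimensions [L^2].

Left side: [I^-1 L^2 M T^-2]
Right side: [I^-1 L^2 M T^-2]

Both sides have the same dimensions, so the equation is dimensionally consistent.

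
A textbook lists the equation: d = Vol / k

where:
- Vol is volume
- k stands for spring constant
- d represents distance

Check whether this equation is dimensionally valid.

No

Vol (volume) has dimensions [L^3].
k (spring constant) has dimensions [M T^-2].
d (distance) has dimensions [L].

Left side: [L]
Right side: [L^3 M^-1 T^2]

The two sides have different dimensions, so the equation is NOT dimensionally consistent.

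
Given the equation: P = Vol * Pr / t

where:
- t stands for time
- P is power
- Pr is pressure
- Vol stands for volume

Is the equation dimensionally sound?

Yes

t (time) has dimensions [T].
P (power) has dimensions [L^2 M T^-3].
Pr (pressure) has dimensions [L^-1 M T^-2].
Vol (volume) has dimensions [L^3].

Left side: [L^2 M T^-3]
Right side: [L^2 M T^-3]

Both sides have the same dimensions, so the equation is dimensionally consistent.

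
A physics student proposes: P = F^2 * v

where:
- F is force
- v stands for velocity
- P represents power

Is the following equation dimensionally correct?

No

F (force) has dimensions [L M T^-2].
v (velocity) has dimensions [L T^-1].
P (power) has dimensions [L^2 M T^-3].

Left side: [L^2 M T^-3]
Right side: [L^3 M^2 T^-5]

The two sides have different dimensions, so the equation is NOT dimensionally consistent.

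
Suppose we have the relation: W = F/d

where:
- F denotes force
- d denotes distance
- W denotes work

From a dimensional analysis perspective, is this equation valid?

No

F (force) has dimensions [L M T^-2].
d (distance) has dimensions [L].
W (work) has dimensions [L^2 M T^-2].

Left side: [L^2 M T^-2]
Right side: [M T^-2]

The two sides have different dimensions, so the equation is NOT dimensionally consistent.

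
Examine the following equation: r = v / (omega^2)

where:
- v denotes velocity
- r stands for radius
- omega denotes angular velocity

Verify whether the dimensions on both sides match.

No

v (velocity) has dimensions [L T^-1].
r (radius) has dimensions [L].
omega (angular velocity) has dimensions [T^-1].

Left side: [L]
Right side: [L T]

The two sides have different dimensions, so the equation is NOT dimensionally consistent.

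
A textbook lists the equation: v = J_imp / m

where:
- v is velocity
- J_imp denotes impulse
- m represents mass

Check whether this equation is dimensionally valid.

Yes

v (velocity) has dimensions [L T^-1].
J_imp (impulse) has dimensions [L M T^-1].
m (mass) has dimensions [M].

Left side: [L T^-1]
Right side: [L T^-1]

Both sides have the same dimensions, so the equation is dimensionally consistent.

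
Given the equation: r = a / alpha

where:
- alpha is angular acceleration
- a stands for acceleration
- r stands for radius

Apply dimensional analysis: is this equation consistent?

Yes

alpha (angular acceleration) has dimensions [T^-2].
a (acceleration) has dimensions [L T^-2].
r (radius) has dimensions [L].

Left side: [L]
Right side: [L]

Both sides have the same dimensions, so the equation is dimensionally consistent.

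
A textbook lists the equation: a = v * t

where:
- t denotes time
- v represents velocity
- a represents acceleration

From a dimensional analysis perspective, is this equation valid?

No

t (time) has dimensions [T].
v (velocity) has dimensions [L T^-1].
a (acceleration) has dimensions [L T^-2].

Left side: [L T^-2]
Right side: [L]

The two sides have different dimensions, so the equation is NOT dimensionally consistent.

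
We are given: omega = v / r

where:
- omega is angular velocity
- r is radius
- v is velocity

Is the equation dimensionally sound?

Yes

omega (angular velocity) has dimensions [T^-1].
r (radius) has dimensions [L].
v (velocity) has dimensions [L T^-1].

Left side: [T^-1]
Right side: [T^-1]

Both sides have the same dimensions, so the equation is dimensionally consistent.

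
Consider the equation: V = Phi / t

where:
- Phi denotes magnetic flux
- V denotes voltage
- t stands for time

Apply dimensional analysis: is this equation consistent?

Yes

Phi (magnetic flux) has dimensions [I^-1 L^2 M T^-2].
V (voltage) has dimensions [I^-1 L^2 M T^-3].
t (time) has dimensions [T].

Left side: [I^-1 L^2 M T^-3]
Right side: [I^-1 L^2 M T^-3]

Both sides have the same dimensions, so the equation is dimensionally consistent.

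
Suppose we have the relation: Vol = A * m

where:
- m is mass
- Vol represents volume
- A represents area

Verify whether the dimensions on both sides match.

No

m (mass) has dimensions [M].
Vol (volume) has dimensions [L^3].
A (area) has dimensions [L^2].

Left side: [L^3]
Right side: [L^2 M]

The two sides have different dimensions, so the equation is NOT dimensionally consistent.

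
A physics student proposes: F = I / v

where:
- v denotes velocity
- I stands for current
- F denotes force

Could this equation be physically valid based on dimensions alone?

No

v (velocity) has dimensions [L T^-1].
I (current) has dimensions [I].
F (force) has dimensions [L M T^-2].

Left side: [L M T^-2]
Right side: [I L^-1 T]

The two sides have different dimensions, so the equation is NOT dimensionally consistent.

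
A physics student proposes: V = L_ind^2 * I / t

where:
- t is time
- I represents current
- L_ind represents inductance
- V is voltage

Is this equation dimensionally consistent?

No

t (time) has dimensions [T].
I (current) has dimensions [I].
L_ind (inductance) has dimensions [I^-2 L^2 M T^-2].
V (voltage) has dimensions [I^-1 L^2 M T^-3].

Left side: [I^-1 L^2 M T^-3]
Right side: [I^-3 L^4 M^2 T^-5]

The two sides have different dimensions, so the equation is NOT dimensionally consistent.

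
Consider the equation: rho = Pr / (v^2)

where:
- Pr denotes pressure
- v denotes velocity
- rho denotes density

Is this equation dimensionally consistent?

Yes

Pr (pressure) has dimensions [L^-1 M T^-2].
v (velocity) has dimensions [L T^-1].
rho (density) has dimensions [L^-3 M].

Left side: [L^-3 M]
Right side: [L^-3 M]

Both sides have the same dimensions, so the equation is dimensionally consistent.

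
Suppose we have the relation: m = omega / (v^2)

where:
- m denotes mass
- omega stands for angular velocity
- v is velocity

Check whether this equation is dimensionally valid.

No

m (mass) has dimensions [M].
omega (angular velocity) has dimensions [T^-1].
v (velocity) has dimensions [L T^-1].

Left side: [M]
Right side: [L^-2 T]

The two sides have different dimensions, so the equation is NOT dimensionally consistent.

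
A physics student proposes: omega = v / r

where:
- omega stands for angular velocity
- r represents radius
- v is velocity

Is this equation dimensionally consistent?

Yes

omega (angular velocity) has dimensions [T^-1].
r (radius) has dimensions [L].
v (velocity) has dimensions [L T^-1].

Left side: [T^-1]
Right side: [T^-1]

Both sides have the same dimensions, so the equation is dimensionally consistent.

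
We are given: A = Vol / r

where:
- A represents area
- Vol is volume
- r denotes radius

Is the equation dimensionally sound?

Yes

A (area) has dimensions [L^2].
Vol (volume) has dimensions [L^3].
r (radius) has dimensions [L].

Left side: [L^2]
Right side: [L^2]

Both sides have the same dimensions, so the equation is dimensionally consistent.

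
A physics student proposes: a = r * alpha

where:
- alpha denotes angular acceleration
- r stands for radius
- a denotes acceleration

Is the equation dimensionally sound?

Yes

alpha (angular acceleration) has dimensions [T^-2].
r (radius) has dimensions [L].
a (acceleration) has dimensions [L T^-2].

Left side: [L T^-2]
Right side: [L T^-2]

Both sides have the same dimensions, so the equation is dimensionally consistent.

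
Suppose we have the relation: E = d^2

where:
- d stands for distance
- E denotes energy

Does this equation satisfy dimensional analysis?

No

d (distance) has dimensions [L].
E (energy) has dimensions [L^2 M T^-2].

Left side: [L^2 M T^-2]
Right side: [L^2]

The two sides have different dimensions, so the equation is NOT dimensionally consistent.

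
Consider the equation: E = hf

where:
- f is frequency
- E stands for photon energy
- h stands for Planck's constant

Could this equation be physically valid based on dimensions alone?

Yes

f (frequency) has dimensions [T^-1].
E (photon energy) has dimensions [L^2 M T^-2].
h (Planck's constant) has dimensions [L^2 M T^-1].

Left side: [L^2 M T^-2]
Right side: [L^2 M T^-2]

Both sides have the same dimensions, so the equation is dimensionally consistent.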